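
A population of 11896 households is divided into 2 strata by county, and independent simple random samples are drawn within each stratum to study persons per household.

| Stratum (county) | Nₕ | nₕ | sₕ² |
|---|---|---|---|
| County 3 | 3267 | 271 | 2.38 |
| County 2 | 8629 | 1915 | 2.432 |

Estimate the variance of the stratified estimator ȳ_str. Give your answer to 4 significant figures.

Var(ȳ_str) = Σₕ Wₕ²(1 − fₕ)sₕ²/nₕ with Wₕ = Nₕ/N, N = 11896.
County 3: Wₕ = 0.27463013; term = 0.27463013²·(1 − 0.08295072)·2.38/271 = 6.0743065 × 10^-4.
County 2: Wₕ = 0.72536987; term = 0.72536987²·(1 − 0.22192606)·2.432/1915 = 5.199178 × 10^-4.
Sum = 0.0011273485.

0.001127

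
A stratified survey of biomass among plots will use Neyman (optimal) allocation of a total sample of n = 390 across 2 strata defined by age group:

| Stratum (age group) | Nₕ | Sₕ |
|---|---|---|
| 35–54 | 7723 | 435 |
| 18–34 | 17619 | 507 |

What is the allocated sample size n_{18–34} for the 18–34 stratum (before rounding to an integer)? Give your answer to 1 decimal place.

283.4

Neyman allocation: nₕ = n·NₕSₕ / Σⱼ NⱼSⱼ.
Σ NⱼSⱼ = 7723·435 + 17619·507 = 1.2292338 × 10^7.
n_{18–34} = 390·17619·507 / (1.2292338 × 10^7) = 283.4.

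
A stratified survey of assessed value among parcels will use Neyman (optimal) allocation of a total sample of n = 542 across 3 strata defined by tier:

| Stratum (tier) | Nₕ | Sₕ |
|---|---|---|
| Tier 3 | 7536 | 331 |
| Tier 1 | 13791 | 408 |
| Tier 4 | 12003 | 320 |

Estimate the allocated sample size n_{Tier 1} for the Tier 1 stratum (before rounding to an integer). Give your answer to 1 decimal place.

Neyman allocation: nₕ = n·NₕSₕ / Σⱼ NⱼSⱼ.
Σ NⱼSⱼ = 7536·331 + 13791·408 + 12003·320 = 1.1962104 × 10^7.
n_{Tier 1} = 542·13791·408 / (1.1962104 × 10^7) = 254.9.

254.9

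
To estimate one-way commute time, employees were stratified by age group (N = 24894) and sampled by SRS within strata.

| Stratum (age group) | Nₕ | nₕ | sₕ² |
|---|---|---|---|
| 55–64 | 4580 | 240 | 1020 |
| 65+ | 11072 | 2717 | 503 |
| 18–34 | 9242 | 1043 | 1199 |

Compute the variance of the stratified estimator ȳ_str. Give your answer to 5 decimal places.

0.30452

Var(ȳ_str) = Σₕ Wₕ²(1 − fₕ)sₕ²/nₕ with Wₕ = Nₕ/N, N = 24894.
55–64: Wₕ = 0.18398008; term = 0.18398008²·(1 − 0.05240175)·1020/240 = 0.13631849.
65+: Wₕ = 0.44476581; term = 0.44476581²·(1 − 0.24539379)·503/2717 = 0.02763513.
18–34: Wₕ = 0.37125412; term = 0.37125412²·(1 − 0.11285436)·1199/1043 = 0.14056343.
Sum = 0.30451705.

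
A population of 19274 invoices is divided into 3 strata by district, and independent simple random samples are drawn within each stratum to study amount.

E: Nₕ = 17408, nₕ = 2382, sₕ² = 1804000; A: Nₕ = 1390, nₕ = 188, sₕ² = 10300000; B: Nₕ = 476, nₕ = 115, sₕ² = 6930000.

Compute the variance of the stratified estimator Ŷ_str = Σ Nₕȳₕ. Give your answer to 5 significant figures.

Var(Ŷ_str) = Σₕ Nₕ²(1 − fₕ)sₕ²/nₕ.
E: 17408²·(1 − 2382/17408)·1804000/2382 = 1.9810117 × 10^11.
A: 1390²·(1 − 188/1390)·10300000/188 = 9.1537415 × 10^10.
B: 476²·(1 − 115/476)·6930000/115 = 1.0354987 × 10^10.
Sum = 2.9999357 × 10^11.

2.9999 × 10^11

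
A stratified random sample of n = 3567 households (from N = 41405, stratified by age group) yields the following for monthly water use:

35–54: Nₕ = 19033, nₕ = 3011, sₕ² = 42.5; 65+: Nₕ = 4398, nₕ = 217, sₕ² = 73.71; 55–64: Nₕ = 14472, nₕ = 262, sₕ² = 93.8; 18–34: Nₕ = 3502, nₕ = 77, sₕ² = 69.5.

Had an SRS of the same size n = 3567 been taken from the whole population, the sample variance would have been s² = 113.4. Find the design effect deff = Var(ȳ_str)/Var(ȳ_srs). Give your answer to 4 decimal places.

Var(ȳ_str) = Σ Wₕ²(1−fₕ)sₕ²/nₕ with Wₕ = Nₕ/41405:
  35–54: (19033/41405)²·(1−3011/19033)·42.5/3011 = 0.0025107101
  65+: (4398/41405)²·(1−217/4398)·73.71/217 = 0.0036433131
  55–64: (14472/41405)²·(1−262/14472)·93.8/262 = 0.042945593
  18–34: (3502/41405)²·(1−77/3502)·69.5/77 = 0.0063148817
  → Var(ȳ_str) = 0.055414498.
Var(ȳ_srs) = (1 − 3567/41405)·113.4/3567 = 0.029052622.
deff = 0.055414498 / 0.029052622 = 1.9074.

1.9074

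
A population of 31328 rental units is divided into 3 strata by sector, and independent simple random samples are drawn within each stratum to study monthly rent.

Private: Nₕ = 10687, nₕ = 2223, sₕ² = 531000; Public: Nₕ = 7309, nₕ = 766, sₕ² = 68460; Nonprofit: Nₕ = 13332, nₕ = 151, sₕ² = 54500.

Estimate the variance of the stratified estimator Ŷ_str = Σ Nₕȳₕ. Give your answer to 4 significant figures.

Var(Ŷ_str) = Σₕ Nₕ²(1 − fₕ)sₕ²/nₕ.
Private: 10687²·(1 − 2223/10687)·531000/2223 = 2.1606605 × 10^10.
Public: 7309²·(1 − 766/7309)·68460/766 = 4.2740835 × 10^9.
Nonprofit: 13332²·(1 − 151/13332)·54500/151 = 6.3425401 × 10^10.
Sum = 8.930609 × 10^10.

8.931 × 10^10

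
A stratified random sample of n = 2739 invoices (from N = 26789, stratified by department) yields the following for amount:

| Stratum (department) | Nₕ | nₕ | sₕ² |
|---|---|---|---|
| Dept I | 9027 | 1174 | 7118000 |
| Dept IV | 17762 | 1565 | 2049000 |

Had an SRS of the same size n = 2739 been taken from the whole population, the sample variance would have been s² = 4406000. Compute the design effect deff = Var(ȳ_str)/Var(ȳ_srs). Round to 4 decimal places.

0.7781

Var(ȳ_str) = Σ Wₕ²(1−fₕ)sₕ²/nₕ with Wₕ = Nₕ/26789:
  Dept I: (9027/26789)²·(1−1174/9027)·7118000/1174 = 598.90222
  Dept IV: (17762/26789)²·(1−1565/17762)·2049000/1565 = 524.85708
  → Var(ȳ_str) = 1123.7593.
Var(ȳ_srs) = (1 − 2739/26789)·4406000/2739 = 1444.1458.
deff = 1123.7593 / 1444.1458 = 0.7781.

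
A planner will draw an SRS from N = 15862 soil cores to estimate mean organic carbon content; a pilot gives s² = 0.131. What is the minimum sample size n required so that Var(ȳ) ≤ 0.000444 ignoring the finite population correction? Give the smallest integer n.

296

Without fpc, n₀ = s²/D = 0.131/0.000444 = 295.0450.
Rounding up, n = 296.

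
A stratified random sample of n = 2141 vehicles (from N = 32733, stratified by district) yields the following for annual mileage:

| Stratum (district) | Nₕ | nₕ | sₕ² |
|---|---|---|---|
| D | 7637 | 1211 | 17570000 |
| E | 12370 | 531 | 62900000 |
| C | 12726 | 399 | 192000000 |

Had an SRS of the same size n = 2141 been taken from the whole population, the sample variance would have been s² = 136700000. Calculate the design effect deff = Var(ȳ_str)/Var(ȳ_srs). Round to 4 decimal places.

Var(ȳ_str) = Σ Wₕ²(1−fₕ)sₕ²/nₕ with Wₕ = Nₕ/32733:
  D: (7637/32733)²·(1−1211/7637)·17570000/1211 = 664.53752
  E: (12370/32733)²·(1−531/12370)·62900000/531 = 16190.834
  C: (12726/32733)²·(1−399/12726)·192000000/399 = 70454.06
  → Var(ȳ_str) = 87309.432.
Var(ȳ_srs) = (1 − 2141/32733)·136700000/2141 = 59672.455.
deff = 87309.432 / 59672.455 = 1.4631.

1.4631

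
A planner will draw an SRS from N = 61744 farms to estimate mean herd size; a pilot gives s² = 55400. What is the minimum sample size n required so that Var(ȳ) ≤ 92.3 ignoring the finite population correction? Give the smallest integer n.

601

Without fpc, n₀ = s²/D = 55400/92.3 = 600.2167.
Rounding up, n = 601.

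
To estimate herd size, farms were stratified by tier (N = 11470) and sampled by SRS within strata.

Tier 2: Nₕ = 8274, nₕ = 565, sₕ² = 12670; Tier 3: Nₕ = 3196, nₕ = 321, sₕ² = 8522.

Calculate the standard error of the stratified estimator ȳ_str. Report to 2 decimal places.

3.57

Var(ȳ_str) = Σₕ Wₕ²(1 − fₕ)sₕ²/nₕ with Wₕ = Nₕ/N, N = 11470.
Tier 2: Wₕ = 0.72136007; term = 0.72136007²·(1 − 0.06828620)·12670/565 = 10.872136.
Tier 3: Wₕ = 0.27863993; term = 0.27863993²·(1 − 0.10043805)·8522/321 = 1.8541902.
Sum = 12.726326.
SE = √(12.726326) = 3.57.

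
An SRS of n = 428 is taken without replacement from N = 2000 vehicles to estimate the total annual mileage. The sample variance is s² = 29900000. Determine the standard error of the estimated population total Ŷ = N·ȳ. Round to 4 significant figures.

Var(Ŷ) = N²·Var(ȳ) = N²·(1 − n/N)·s²/n.
f = 428/2000 = 0.21400000; Var(ȳ) = 0.78600000·29900000/428 = 54909.813.
Var(Ŷ) = 2000² · 54909.813 = 2.1963925 × 10^11.
SE(Ŷ) = √(2.1963925 × 10^11) = 468700.

468700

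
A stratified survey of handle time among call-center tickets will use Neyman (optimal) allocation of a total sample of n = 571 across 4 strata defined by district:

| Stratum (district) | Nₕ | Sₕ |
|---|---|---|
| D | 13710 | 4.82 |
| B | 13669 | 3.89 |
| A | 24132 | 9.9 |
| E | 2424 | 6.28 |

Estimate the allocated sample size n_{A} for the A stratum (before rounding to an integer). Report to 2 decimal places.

Neyman allocation: nₕ = n·NₕSₕ / Σⱼ NⱼSⱼ.
Σ NⱼSⱼ = 13710·4.82 + 13669·3.89 + 24132·9.9 + 2424·6.28 = 373384.13.
n_{A} = 571·24132·9.9 / 373384.13 = 365.35.

365.35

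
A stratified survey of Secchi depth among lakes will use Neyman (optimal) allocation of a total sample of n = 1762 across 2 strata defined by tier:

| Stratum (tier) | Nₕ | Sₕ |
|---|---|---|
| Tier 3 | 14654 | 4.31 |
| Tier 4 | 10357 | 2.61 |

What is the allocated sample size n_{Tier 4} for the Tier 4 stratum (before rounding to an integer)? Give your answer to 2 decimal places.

Neyman allocation: nₕ = n·NₕSₕ / Σⱼ NⱼSⱼ.
Σ NⱼSⱼ = 14654·4.31 + 10357·2.61 = 90190.51.
n_{Tier 4} = 1762·10357·2.61 / 90190.51 = 528.10.

528.10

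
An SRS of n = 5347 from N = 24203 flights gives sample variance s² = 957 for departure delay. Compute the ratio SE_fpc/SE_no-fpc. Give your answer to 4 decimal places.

f = n/N = 5347/24203 = 0.22092303.
SE_no-fpc = √(s²/n) = 0.42305894; SE_fpc = √((1−f)s²/n) = 0.3734144.
Ratio = √(1−f) = 0.88265337.

0.8827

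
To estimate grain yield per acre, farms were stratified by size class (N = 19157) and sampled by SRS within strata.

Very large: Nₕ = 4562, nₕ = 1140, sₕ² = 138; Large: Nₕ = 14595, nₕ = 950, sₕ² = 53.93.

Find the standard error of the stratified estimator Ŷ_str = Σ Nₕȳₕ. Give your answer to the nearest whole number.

3633

Var(Ŷ_str) = Σₕ Nₕ²(1 − fₕ)sₕ²/nₕ.
Very large: 4562²·(1 − 1140/4562)·138/1140 = 1.8897725 × 10^6.
Large: 14595²·(1 − 950/14595)·53.93/950 = 1.1305362 × 10^7.
Sum = 1.3195135 × 10^7.
SE = √(1.3195135 × 10^7) = 3633.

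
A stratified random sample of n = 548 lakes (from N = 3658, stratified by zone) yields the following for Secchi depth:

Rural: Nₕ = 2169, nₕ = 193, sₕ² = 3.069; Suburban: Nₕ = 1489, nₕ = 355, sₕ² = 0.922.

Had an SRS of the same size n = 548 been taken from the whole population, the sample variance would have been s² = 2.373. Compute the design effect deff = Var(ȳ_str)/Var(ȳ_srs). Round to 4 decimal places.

1.4725

Var(ȳ_str) = Σ Wₕ²(1−fₕ)sₕ²/nₕ with Wₕ = Nₕ/3658:
  Rural: (2169/3658)²·(1−193/2169)·3.069/193 = 0.0050932931
  Suburban: (1489/3658)²·(1−355/1489)·0.922/355 = 3.2773507 × 10^-4
  → Var(ȳ_str) = 0.0054210282.
Var(ȳ_srs) = (1 − 548/3658)·2.373/548 = 0.0036815768.
deff = 0.0054210282 / 0.0036815768 = 1.4725.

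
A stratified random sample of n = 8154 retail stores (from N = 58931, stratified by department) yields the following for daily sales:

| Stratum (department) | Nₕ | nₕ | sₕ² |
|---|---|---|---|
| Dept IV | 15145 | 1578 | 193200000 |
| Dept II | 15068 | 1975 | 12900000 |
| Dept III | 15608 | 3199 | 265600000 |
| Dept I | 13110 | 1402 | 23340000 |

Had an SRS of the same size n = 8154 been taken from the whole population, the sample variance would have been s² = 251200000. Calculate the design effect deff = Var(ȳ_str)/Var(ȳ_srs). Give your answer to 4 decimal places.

0.4890

Var(ȳ_str) = Σ Wₕ²(1−fₕ)sₕ²/nₕ with Wₕ = Nₕ/58931:
  Dept IV: (15145/58931)²·(1−1578/15145)·193200000/1578 = 7243.7859
  Dept II: (15068/58931)²·(1−1975/15068)·12900000/1975 = 371.04772
  Dept III: (15608/58931)²·(1−3199/15608)·265600000/3199 = 4630.3119
  Dept I: (13110/58931)²·(1−1402/13110)·23340000/1402 = 735.78448
  → Var(ȳ_str) = 12980.93.
Var(ȳ_srs) = (1 − 8154/58931)·251200000/8154 = 26544.354.
deff = 12980.93 / 26544.354 = 0.4890.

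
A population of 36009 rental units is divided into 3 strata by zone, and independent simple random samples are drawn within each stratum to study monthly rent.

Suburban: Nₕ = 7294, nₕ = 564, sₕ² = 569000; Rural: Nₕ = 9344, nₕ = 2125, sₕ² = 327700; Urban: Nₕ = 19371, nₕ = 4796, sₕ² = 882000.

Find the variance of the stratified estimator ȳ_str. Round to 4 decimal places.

86.2592

Var(ȳ_str) = Σₕ Wₕ²(1 − fₕ)sₕ²/nₕ with Wₕ = Nₕ/N, N = 36009.
Suburban: Wₕ = 0.20256047; term = 0.20256047²·(1 − 0.07732383)·569000/564 = 38.193712.
Rural: Wₕ = 0.25949068; term = 0.25949068²·(1 − 0.22741866)·327700/2125 = 8.0224175.
Urban: Wₕ = 0.53794885; term = 0.53794885²·(1 − 0.24758660)·882000/4796 = 40.043119.
Sum = 86.259249.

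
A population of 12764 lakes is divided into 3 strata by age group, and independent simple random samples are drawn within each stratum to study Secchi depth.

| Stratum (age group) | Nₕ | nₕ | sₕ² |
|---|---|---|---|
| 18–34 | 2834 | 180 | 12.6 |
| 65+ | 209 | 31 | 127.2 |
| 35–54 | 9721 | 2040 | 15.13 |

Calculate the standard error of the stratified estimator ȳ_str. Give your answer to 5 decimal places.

Var(ȳ_str) = Σₕ Wₕ²(1 − fₕ)sₕ²/nₕ with Wₕ = Nₕ/N, N = 12764.
18–34: Wₕ = 0.22203071; term = 0.22203071²·(1 − 0.06351447)·12.6/180 = 0.0032316567.
65+: Wₕ = 0.01637418; term = 0.01637418²·(1 − 0.14832536)·127.2/31 = 9.3695367 × 10^-4.
35–54: Wₕ = 0.76159511; term = 0.76159511²·(1 − 0.20985495)·15.13/2040 = 0.0033990995.
Sum = 0.0075677099.
SE = √(0.0075677099) = 0.08699.

0.08699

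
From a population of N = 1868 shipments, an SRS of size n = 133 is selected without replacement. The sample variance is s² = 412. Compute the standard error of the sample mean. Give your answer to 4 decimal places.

1.6962

Under SRS without replacement, Var(ȳ) = (1 − f)·s²/n with f = n/N = 133/1868 = 0.07119914.
Var(ȳ) = (1 − 0.07119914)·412/133 = 0.92880086·3.0977444 = 2.8771876.
SE(ȳ) = √(2.8771876) = 1.6962.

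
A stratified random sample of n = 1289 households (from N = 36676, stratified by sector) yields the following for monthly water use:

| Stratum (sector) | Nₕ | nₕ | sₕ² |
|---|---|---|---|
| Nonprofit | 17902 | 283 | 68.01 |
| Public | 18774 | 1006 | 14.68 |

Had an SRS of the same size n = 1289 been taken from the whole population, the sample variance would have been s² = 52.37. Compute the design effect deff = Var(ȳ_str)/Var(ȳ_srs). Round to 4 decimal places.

Var(ȳ_str) = Σ Wₕ²(1−fₕ)sₕ²/nₕ with Wₕ = Nₕ/36676:
  Nonprofit: (17902/36676)²·(1−283/17902)·68.01/283 = 0.056351466
  Public: (18774/36676)²·(1−1006/18774)·14.68/1006 = 0.0036187577
  → Var(ȳ_str) = 0.059970224.
Var(ȳ_srs) = (1 − 1289/36676)·52.37/1289 = 0.039200485.
deff = 0.059970224 / 0.039200485 = 1.5298.

1.5298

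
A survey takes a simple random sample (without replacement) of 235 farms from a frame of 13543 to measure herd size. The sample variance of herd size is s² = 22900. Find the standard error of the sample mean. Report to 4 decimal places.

Under SRS without replacement, Var(ȳ) = (1 − f)·s²/n with f = n/N = 235/13543 = 0.01735214.
Var(ȳ) = (1 − 0.01735214)·22900/235 = 0.98264786·97.446809 = 95.755898.
SE(ȳ) = √(95.755898) = 9.7855.

9.7855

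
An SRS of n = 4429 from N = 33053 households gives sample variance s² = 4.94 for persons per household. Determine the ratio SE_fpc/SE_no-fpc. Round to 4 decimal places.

0.9306

f = n/N = 4429/33053 = 0.13399691.
SE_no-fpc = √(s²/n) = 0.033397244; SE_fpc = √((1−f)s²/n) = 0.031079237.
Ratio = √(1−f) = 0.93059287.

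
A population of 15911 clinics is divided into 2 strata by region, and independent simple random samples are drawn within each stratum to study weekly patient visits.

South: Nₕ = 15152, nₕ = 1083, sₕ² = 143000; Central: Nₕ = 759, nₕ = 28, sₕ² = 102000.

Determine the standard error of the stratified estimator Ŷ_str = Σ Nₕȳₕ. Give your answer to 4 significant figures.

173700

Var(Ŷ_str) = Σₕ Nₕ²(1 − fₕ)sₕ²/nₕ.
South: 15152²·(1 − 1083/15152)·143000/1083 = 2.8147561 × 10^10.
Central: 759²·(1 − 28/759)·102000/28 = 2.0211628 × 10^9.
Sum = 3.0168724 × 10^10.
SE = √(3.0168724 × 10^10) = 173700.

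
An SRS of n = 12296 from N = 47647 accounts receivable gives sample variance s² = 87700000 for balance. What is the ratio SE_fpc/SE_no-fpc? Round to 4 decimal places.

f = n/N = 12296/47647 = 0.25806452.
SE_no-fpc = √(s²/n) = 84.453542; SE_fpc = √((1−f)s²/n) = 72.74463.
Ratio = √(1−f) = 0.86135677.

0.8614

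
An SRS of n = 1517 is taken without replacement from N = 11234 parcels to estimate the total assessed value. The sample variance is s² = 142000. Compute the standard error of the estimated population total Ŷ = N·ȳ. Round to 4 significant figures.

Var(Ŷ) = N²·Var(ȳ) = N²·(1 − n/N)·s²/n.
f = 1517/11234 = 0.13503650; Var(ȳ) = 0.86496350·142000/1517 = 80.965602.
Var(Ŷ) = 11234² · 80.965602 = 1.0218082 × 10^10.
SE(Ŷ) = √(1.0218082 × 10^10) = 101100.

101100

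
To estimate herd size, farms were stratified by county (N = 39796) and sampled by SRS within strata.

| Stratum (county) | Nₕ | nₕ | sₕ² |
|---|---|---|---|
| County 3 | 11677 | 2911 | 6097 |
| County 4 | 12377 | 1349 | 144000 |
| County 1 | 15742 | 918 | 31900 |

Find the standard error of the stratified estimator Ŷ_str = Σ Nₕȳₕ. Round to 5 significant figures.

151310

Var(Ŷ_str) = Σₕ Nₕ²(1 − fₕ)sₕ²/nₕ.
County 3: 11677²·(1 − 2911/11677)·6097/2911 = 2.1439109 × 10^8.
County 4: 12377²·(1 − 1349/12377)·144000/1349 = 1.4570105 × 10^10.
County 1: 15742²·(1 − 918/15742)·31900/918 = 8.1091123 × 10^9.
Sum = 2.2893608 × 10^10.
SE = √(2.2893608 × 10^10) = 151310.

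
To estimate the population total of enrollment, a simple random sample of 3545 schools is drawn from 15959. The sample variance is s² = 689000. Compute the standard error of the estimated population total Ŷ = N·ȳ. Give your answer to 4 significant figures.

Var(Ŷ) = N²·Var(ȳ) = N²·(1 − n/N)·s²/n.
f = 3545/15959 = 0.22213171; Var(ȳ) = 0.77786829·689000/3545 = 151.18512.
Var(Ŷ) = 15959² · 151.18512 = 3.850529 × 10^10.
SE(Ŷ) = √(3.850529 × 10^10) = 196200.

196200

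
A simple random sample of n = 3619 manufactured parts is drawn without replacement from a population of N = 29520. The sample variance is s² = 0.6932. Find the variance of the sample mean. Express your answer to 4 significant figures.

Under SRS without replacement, Var(ȳ) = (1 − f)·s²/n with f = n/N = 3619/29520 = 0.12259485.
Var(ȳ) = (1 − 0.12259485)·0.6932/3619 = 0.87740515·1.9154463 × 10^-4 = 1.6806224 × 10^-4.

1.681 × 10^-4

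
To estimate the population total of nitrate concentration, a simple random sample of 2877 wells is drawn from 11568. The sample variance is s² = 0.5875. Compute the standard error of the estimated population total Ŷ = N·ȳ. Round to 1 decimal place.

143.3

Var(Ŷ) = N²·Var(ȳ) = N²·(1 − n/N)·s²/n.
f = 2877/11568 = 0.24870332; Var(ȳ) = 0.75129668·0.5875/2877 = 1.5341912 × 10^-4.
Var(Ŷ) = 11568² · (1.5341912 × 10^-4) = 20530.336.
SE(Ŷ) = √(20530.336) = 143.3.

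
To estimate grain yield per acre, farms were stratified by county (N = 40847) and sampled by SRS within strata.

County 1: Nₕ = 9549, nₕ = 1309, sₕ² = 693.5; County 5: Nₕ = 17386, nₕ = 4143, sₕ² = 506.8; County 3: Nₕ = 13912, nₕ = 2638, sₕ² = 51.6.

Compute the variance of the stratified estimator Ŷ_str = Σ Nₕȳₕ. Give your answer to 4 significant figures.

Var(Ŷ_str) = Σₕ Nₕ²(1 − fₕ)sₕ²/nₕ.
County 1: 9549²·(1 − 1309/9549)·693.5/1309 = 4.1686163 × 10^7.
County 5: 17386²·(1 − 4143/17386)·506.8/4143 = 2.8164868 × 10^7.
County 3: 13912²·(1 − 2638/13912)·51.6/2638 = 3.0679093 × 10^6.
Sum = 7.291894 × 10^7.

7.292 × 10^7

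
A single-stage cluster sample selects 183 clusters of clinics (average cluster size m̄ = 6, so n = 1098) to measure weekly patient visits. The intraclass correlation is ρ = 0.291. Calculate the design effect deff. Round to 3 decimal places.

2.455

deff = 1 + (6 − 1)·0.291 = 1 + 1.455 = 2.455.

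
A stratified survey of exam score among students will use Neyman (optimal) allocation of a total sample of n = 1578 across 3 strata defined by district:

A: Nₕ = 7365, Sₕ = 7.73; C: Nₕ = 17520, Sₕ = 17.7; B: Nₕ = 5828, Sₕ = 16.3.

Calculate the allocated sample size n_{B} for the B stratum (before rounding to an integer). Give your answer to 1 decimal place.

Neyman allocation: nₕ = n·NₕSₕ / Σⱼ NⱼSⱼ.
Σ NⱼSⱼ = 7365·7.73 + 17520·17.7 + 5828·16.3 = 462031.85.
n_{B} = 1578·5828·16.3 / 462031.85 = 324.4.

324.4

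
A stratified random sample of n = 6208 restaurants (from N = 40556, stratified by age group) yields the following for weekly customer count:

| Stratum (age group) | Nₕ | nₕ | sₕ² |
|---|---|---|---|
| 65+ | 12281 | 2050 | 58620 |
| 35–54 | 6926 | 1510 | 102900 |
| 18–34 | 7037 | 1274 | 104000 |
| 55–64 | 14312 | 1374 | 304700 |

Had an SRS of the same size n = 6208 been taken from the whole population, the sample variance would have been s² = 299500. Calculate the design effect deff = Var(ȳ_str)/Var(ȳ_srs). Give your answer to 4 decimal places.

0.7518

Var(ȳ_str) = Σ Wₕ²(1−fₕ)sₕ²/nₕ with Wₕ = Nₕ/40556:
  65+: (12281/40556)²·(1−2050/12281)·58620/2050 = 2.1844069
  35–54: (6926/40556)²·(1−1510/6926)·102900/1510 = 1.5541371
  18–34: (7037/40556)²·(1−1274/7037)·104000/1274 = 2.0127501
  55–64: (14312/40556)²·(1−1374/14312)·304700/1374 = 24.965655
  → Var(ȳ_str) = 30.716949.
Var(ȳ_srs) = (1 − 6208/40556)·299500/6208 = 40.85935.
deff = 30.716949 / 40.85935 = 0.7518.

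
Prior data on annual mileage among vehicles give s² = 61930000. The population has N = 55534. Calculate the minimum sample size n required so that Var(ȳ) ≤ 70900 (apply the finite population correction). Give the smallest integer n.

860

Without fpc, n₀ = s²/D = 61930000/70900 = 873.4838.
With fpc, (1 − n/N)·s²/n ≤ D requires n ≥ n₀/(1 + n₀/N) = 873.4838/(1 + 873.4838/55534) = 859.9577.
Rounding up, n = 860.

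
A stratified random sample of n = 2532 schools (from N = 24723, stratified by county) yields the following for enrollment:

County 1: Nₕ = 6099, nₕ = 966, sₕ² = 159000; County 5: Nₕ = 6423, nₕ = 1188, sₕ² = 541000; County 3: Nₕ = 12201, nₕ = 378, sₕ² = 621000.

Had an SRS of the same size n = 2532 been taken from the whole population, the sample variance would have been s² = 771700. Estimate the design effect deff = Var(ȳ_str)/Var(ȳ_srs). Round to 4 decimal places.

1.5397

Var(ȳ_str) = Σ Wₕ²(1−fₕ)sₕ²/nₕ with Wₕ = Nₕ/24723:
  County 1: (6099/24723)²·(1−966/6099)·159000/966 = 8.4303879
  County 5: (6423/24723)²·(1−1188/6423)·541000/1188 = 25.051463
  County 3: (12201/24723)²·(1−378/12201)·621000/378 = 387.72212
  → Var(ȳ_str) = 421.20397.
Var(ȳ_srs) = (1 − 2532/24723)·771700/2532 = 273.56498.
deff = 421.20397 / 273.56498 = 1.5397.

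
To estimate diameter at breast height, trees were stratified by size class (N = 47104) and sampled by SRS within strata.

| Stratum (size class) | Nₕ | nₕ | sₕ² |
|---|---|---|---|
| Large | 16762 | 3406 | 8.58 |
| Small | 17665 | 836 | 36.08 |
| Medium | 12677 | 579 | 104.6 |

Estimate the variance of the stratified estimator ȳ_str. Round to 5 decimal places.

0.01852

Var(ȳ_str) = Σₕ Wₕ²(1 − fₕ)sₕ²/nₕ with Wₕ = Nₕ/N, N = 47104.
Large: Wₕ = 0.35585088; term = 0.35585088²·(1 − 0.20319771)·8.58/3406 = 2.5417294 × 10^-4.
Small: Wₕ = 0.37502123; term = 0.37502123²·(1 − 0.04732522)·36.08/836 = 0.0057825131.
Medium: Wₕ = 0.26912789; term = 0.26912789²·(1 − 0.04567327)·104.6/579 = 0.012487273.
Sum = 0.018523959.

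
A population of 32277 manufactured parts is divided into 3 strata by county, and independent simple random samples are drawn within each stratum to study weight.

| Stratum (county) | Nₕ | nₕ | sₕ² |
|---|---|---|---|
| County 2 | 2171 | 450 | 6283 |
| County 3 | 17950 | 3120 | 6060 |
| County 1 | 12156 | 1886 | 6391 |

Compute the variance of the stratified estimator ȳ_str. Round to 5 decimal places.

Var(ȳ_str) = Σₕ Wₕ²(1 − fₕ)sₕ²/nₕ with Wₕ = Nₕ/N, N = 32277.
County 2: Wₕ = 0.06726152; term = 0.06726152²·(1 − 0.20727775)·6283/450 = 0.050073611.
County 3: Wₕ = 0.55612356; term = 0.55612356²·(1 − 0.17381616)·6060/3120 = 0.49629204.
County 1: Wₕ = 0.37661493; term = 0.37661493²·(1 − 0.15514972)·6391/1886 = 0.40607097.
Sum = 0.95243662.

0.95244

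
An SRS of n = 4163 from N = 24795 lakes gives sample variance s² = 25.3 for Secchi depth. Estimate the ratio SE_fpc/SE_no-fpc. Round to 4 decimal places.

f = n/N = 4163/24795 = 0.16789675.
SE_no-fpc = √(s²/n) = 0.077957348; SE_fpc = √((1−f)s²/n) = 0.071112454.
Ratio = √(1−f) = 0.91219693.

0.9122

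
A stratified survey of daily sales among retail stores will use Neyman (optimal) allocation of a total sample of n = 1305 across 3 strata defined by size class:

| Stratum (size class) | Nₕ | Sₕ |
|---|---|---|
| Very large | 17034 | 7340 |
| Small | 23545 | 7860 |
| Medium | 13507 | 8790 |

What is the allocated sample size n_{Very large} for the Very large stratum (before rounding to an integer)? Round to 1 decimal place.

380.5

Neyman allocation: nₕ = n·NₕSₕ / Σⱼ NⱼSⱼ.
Σ NⱼSⱼ = 17034·7340 + 23545·7860 + 13507·8790 = 4.2881979 × 10^8.
n_{Very large} = 1305·17034·7340 / (4.2881979 × 10^8) = 380.5.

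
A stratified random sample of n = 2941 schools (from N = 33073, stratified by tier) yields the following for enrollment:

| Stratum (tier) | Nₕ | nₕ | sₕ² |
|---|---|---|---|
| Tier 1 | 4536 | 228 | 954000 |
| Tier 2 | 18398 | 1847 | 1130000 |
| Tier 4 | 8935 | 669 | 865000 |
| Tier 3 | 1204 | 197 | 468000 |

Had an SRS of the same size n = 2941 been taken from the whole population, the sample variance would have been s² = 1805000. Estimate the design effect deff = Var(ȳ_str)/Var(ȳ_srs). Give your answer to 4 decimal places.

Var(ȳ_str) = Σ Wₕ²(1−fₕ)sₕ²/nₕ with Wₕ = Nₕ/33073:
  Tier 1: (4536/33073)²·(1−228/4536)·954000/228 = 74.750669
  Tier 2: (18398/33073)²·(1−1847/18398)·1130000/1847 = 170.31748
  Tier 4: (8935/33073)²·(1−669/8935)·865000/669 = 87.303723
  Tier 3: (1204/33073)²·(1−197/1204)·468000/197 = 2.6332276
  → Var(ȳ_str) = 335.0051.
Var(ȳ_srs) = (1 − 2941/33073)·1805000/2941 = 559.16058.
deff = 335.0051 / 559.16058 = 0.5991.

0.5991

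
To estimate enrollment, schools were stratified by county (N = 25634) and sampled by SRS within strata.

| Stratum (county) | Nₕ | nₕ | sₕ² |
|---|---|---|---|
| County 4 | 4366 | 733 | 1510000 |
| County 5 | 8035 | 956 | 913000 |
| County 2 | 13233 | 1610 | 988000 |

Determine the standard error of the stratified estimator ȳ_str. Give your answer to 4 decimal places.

Var(ȳ_str) = Σₕ Wₕ²(1 − fₕ)sₕ²/nₕ with Wₕ = Nₕ/N, N = 25634.
County 4: Wₕ = 0.17032067; term = 0.17032067²·(1 − 0.16788823)·1510000/733 = 49.726666.
County 5: Wₕ = 0.31345089; term = 0.31345089²·(1 − 0.11897946)·913000/956 = 82.668093.
County 2: Wₕ = 0.51622845; term = 0.51622845²·(1 − 0.12166553)·988000/1610 = 143.63982.
Sum = 276.03458.
SE = √(276.03458) = 16.6143.

16.6143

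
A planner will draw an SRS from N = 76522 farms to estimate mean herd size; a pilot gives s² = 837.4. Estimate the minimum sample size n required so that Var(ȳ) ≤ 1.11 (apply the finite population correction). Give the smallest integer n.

Without fpc, n₀ = s²/D = 837.4/1.11 = 754.4144.
With fpc, (1 − n/N)·s²/n ≤ D requires n ≥ n₀/(1 + n₀/N) = 754.4144/(1 + 754.4144/76522) = 747.0494.
Rounding up, n = 748.

748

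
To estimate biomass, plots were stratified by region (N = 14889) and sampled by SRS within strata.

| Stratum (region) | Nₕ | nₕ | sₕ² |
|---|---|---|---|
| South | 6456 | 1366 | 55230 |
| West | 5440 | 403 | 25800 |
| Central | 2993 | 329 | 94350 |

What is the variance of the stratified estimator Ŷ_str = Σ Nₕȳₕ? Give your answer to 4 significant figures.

5.369 × 10^9

Var(Ŷ_str) = Σₕ Nₕ²(1 − fₕ)sₕ²/nₕ.
South: 6456²·(1 − 1366/6456)·55230/1366 = 1.3286349 × 10^9.
West: 5440²·(1 − 403/5440)·25800/403 = 1.7542259 × 10^9.
Central: 2993²·(1 − 329/2993)·94350/329 = 2.2865829 × 10^9.
Sum = 5.3694437 × 10^9.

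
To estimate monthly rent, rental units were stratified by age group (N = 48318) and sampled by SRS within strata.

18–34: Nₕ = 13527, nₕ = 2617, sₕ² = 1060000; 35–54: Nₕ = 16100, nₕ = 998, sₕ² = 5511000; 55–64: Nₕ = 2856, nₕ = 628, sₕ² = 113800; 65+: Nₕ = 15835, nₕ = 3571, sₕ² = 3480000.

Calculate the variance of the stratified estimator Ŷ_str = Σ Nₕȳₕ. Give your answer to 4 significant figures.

1.593 × 10^12

Var(Ŷ_str) = Σₕ Nₕ²(1 − fₕ)sₕ²/nₕ.
18–34: 13527²·(1 − 2617/13527)·1060000/2617 = 5.9776211 × 10^10.
35–54: 16100²·(1 − 998/16100)·5511000/998 = 1.3426419 × 10^12.
55–64: 2856²·(1 − 628/2856)·113800/628 = 1.1530709 × 10^9.
65+: 15835²·(1 − 3571/15835)·3480000/3571 = 1.8925162 × 10^11.
Sum = 1.5928228 × 10^12.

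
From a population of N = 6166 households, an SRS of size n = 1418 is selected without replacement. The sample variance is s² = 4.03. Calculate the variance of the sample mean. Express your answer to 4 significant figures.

0.002188

Under SRS without replacement, Var(ȳ) = (1 − f)·s²/n with f = n/N = 1418/6166 = 0.22997081.
Var(ȳ) = (1 − 0.22997081)·4.03/1418 = 0.77002919·0.002842031 = 0.0021884469.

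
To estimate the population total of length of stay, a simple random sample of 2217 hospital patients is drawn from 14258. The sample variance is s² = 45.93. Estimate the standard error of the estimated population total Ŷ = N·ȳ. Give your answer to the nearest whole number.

Var(Ŷ) = N²·Var(ȳ) = N²·(1 − n/N)·s²/n.
f = 2217/14258 = 0.15549165; Var(ȳ) = 0.84450835·45.93/2217 = 0.017495836.
Var(Ŷ) = 14258² · 0.017495836 = 3.5567384 × 10^6.
SE(Ŷ) = √(3.5567384 × 10^6) = 1886.

1886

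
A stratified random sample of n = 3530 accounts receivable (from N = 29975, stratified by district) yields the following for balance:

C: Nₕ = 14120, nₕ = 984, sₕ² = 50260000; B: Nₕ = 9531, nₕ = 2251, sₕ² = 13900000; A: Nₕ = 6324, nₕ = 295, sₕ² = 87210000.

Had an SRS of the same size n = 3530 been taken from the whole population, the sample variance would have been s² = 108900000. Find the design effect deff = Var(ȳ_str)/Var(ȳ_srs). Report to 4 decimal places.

0.8658

Var(ȳ_str) = Σ Wₕ²(1−fₕ)sₕ²/nₕ with Wₕ = Nₕ/29975:
  C: (14120/29975)²·(1−984/14120)·50260000/984 = 10544.035
  B: (9531/29975)²·(1−2251/9531)·13900000/2251 = 476.85986
  A: (6324/29975)²·(1−295/6324)·87210000/295 = 12544.779
  → Var(ȳ_str) = 23565.674.
Var(ȳ_srs) = (1 − 3530/29975)·108900000/3530 = 27216.831.
deff = 23565.674 / 27216.831 = 0.8658.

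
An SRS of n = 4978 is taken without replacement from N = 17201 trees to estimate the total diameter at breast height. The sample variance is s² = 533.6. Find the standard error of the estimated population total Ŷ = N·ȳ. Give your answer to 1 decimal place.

4747.3

Var(Ŷ) = N²·Var(ȳ) = N²·(1 − n/N)·s²/n.
f = 4978/17201 = 0.28940178; Var(ȳ) = 0.71059822·533.6/4978 = 0.076170191.
Var(Ŷ) = 17201² · 0.076170191 = 2.253681 × 10^7.
SE(Ŷ) = √(2.253681 × 10^7) = 4747.3.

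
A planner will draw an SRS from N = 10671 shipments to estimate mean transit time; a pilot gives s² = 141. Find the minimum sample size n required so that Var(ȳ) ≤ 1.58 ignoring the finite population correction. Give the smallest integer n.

Without fpc, n₀ = s²/D = 141/1.58 = 89.2405.
Rounding up, n = 90.

90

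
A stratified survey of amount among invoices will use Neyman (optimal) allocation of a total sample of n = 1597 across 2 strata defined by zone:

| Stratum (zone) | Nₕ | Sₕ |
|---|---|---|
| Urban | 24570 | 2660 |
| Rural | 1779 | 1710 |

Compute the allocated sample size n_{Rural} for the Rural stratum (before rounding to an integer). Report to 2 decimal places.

Neyman allocation: nₕ = n·NₕSₕ / Σⱼ NⱼSⱼ.
Σ NⱼSⱼ = 24570·2660 + 1779·1710 = 6.839829 × 10^7.
n_{Rural} = 1597·1779·1710 / (6.839829 × 10^7) = 71.03.

71.03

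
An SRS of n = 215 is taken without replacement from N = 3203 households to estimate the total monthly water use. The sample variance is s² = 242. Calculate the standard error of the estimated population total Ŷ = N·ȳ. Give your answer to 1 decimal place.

3282.1

Var(Ŷ) = N²·Var(ȳ) = N²·(1 − n/N)·s²/n.
f = 215/3203 = 0.06712457; Var(ȳ) = 0.93287543·242/215 = 1.0500272.
Var(Ŷ) = 3203² · 1.0500272 = 1.0772449 × 10^7.
SE(Ŷ) = √(1.0772449 × 10^7) = 3282.1.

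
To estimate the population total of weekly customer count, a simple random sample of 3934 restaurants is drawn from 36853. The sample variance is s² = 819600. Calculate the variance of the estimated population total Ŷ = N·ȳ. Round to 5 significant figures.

2.5275 × 10^11

Var(Ŷ) = N²·Var(ȳ) = N²·(1 − n/N)·s²/n.
f = 3934/36853 = 0.10674843; Var(ȳ) = 0.89325157·819600/3934 = 186.09786.
Var(Ŷ) = 36853² · 186.09786 = 2.5274762 × 10^11.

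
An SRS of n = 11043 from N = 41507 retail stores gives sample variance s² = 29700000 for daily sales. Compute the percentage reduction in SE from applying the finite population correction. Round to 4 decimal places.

14.3292

f = n/N = 11043/41507 = 0.26605151.
SE_no-fpc = √(s²/n) = 51.86026; SE_fpc = √((1−f)s²/n) = 44.429096.
Ratio = √(1−f) = 0.85670794. Reduction = 100·(1 − 0.85670794) = 14.3292%.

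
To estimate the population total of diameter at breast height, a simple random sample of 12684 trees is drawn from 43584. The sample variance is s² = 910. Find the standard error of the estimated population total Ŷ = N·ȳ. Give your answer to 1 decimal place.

Var(Ŷ) = N²·Var(ȳ) = N²·(1 − n/N)·s²/n.
f = 12684/43584 = 0.29102423; Var(ȳ) = 0.70897577·910/12684 = 0.050864708.
Var(Ŷ) = 43584² · 0.050864708 = 9.6620822 × 10^7.
SE(Ŷ) = √(9.6620822 × 10^7) = 9829.6.

9829.6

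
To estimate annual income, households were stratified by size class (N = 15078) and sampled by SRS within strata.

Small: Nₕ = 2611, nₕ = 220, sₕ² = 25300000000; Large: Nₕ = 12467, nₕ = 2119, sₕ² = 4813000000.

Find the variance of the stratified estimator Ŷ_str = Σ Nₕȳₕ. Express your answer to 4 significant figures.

1.011 × 10^15

Var(Ŷ_str) = Σₕ Nₕ²(1 − fₕ)sₕ²/nₕ.
Small: 2611²·(1 − 220/2611)·25300000000/220 = 7.1793362 × 10^14.
Large: 12467²·(1 − 2119/12467)·4813000000/2119 = 2.9302406 × 10^14.
Sum = 1.0109577 × 10^15.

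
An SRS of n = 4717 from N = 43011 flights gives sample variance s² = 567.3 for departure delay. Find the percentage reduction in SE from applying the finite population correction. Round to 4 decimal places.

5.6427

f = n/N = 4717/43011 = 0.10966962.
SE_no-fpc = √(s²/n) = 0.3467955; SE_fpc = √((1−f)s²/n) = 0.32722694.
Ratio = √(1−f) = 0.94357320. Reduction = 100·(1 − 0.94357320) = 5.6427%.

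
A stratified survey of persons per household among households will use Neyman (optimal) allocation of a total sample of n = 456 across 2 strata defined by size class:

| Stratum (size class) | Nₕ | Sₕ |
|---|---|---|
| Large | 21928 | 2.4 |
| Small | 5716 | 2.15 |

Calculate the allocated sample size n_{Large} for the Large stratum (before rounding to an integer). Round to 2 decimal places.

369.67

Neyman allocation: nₕ = n·NₕSₕ / Σⱼ NⱼSⱼ.
Σ NⱼSⱼ = 21928·2.4 + 5716·2.15 = 64916.6.
n_{Large} = 456·21928·2.4 / 64916.6 = 369.67.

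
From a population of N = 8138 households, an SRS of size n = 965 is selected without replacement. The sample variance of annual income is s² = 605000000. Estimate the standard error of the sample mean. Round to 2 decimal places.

743.37

Under SRS without replacement, Var(ȳ) = (1 − f)·s²/n with f = n/N = 965/8138 = 0.11857950.
Var(ȳ) = (1 − 0.11857950)·605000000/965 = 0.88142050·626943.01 = 552600.41.
SE(ȳ) = √(552600.41) = 743.37.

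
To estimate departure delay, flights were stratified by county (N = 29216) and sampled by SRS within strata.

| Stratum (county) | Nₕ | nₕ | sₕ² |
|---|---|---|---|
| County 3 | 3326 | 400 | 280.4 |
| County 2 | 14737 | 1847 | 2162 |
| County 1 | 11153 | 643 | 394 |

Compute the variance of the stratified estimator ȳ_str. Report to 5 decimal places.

0.35264

Var(ȳ_str) = Σₕ Wₕ²(1 − fₕ)sₕ²/nₕ with Wₕ = Nₕ/N, N = 29216.
County 3: Wₕ = 0.11384173; term = 0.11384173²·(1 − 0.12026458)·280.4/400 = 0.0079923238.
County 2: Wₕ = 0.50441539; term = 0.50441539²·(1 − 0.12533080)·2162/1847 = 0.26050093.
County 1: Wₕ = 0.38174288; term = 0.38174288²·(1 − 0.05765265)·394/643 = 0.084146907.
Sum = 0.35264016.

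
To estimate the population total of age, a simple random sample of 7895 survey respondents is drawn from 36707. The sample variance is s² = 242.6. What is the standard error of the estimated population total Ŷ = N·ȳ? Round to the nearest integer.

5701

Var(Ŷ) = N²·Var(ȳ) = N²·(1 − n/N)·s²/n.
f = 7895/36707 = 0.21508159; Var(ȳ) = 0.78491841·242.6/7895 = 0.024119215.
Var(Ŷ) = 36707² · 0.024119215 = 3.2498323 × 10^7.
SE(Ŷ) = √(3.2498323 × 10^7) = 5701.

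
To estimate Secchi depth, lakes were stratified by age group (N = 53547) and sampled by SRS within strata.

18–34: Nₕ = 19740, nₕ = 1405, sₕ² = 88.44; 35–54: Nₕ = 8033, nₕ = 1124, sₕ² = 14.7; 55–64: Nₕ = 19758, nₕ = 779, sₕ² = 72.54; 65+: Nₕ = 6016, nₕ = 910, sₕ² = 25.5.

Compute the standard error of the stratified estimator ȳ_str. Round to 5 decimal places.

Var(ȳ_str) = Σₕ Wₕ²(1 − fₕ)sₕ²/nₕ with Wₕ = Nₕ/N, N = 53547.
18–34: Wₕ = 0.36864810; term = 0.36864810²·(1 − 0.07117528)·88.44/1405 = 0.0079456638.
35–54: Wₕ = 0.15001774; term = 0.15001774²·(1 − 0.13992282)·14.7/1124 = 2.5314753 × 10^-4.
55–64: Wₕ = 0.36898426; term = 0.36898426²·(1 − 0.03942707)·72.54/779 = 0.012178284.
65+: Wₕ = 0.11234990; term = 0.11234990²·(1 − 0.15126330)·25.5/910 = 3.0020446 × 10^-4.
Sum = 0.0206773.
SE = √(0.0206773) = 0.14380.

0.14380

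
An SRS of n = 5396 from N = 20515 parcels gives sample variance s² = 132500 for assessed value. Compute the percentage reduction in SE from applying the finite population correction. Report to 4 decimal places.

f = n/N = 5396/20515 = 0.26302705.
SE_no-fpc = √(s²/n) = 4.955323; SE_fpc = √((1−f)s²/n) = 4.2540025.
Ratio = √(1−f) = 0.85847128. Reduction = 100·(1 − 0.85847128) = 14.1529%.

14.1529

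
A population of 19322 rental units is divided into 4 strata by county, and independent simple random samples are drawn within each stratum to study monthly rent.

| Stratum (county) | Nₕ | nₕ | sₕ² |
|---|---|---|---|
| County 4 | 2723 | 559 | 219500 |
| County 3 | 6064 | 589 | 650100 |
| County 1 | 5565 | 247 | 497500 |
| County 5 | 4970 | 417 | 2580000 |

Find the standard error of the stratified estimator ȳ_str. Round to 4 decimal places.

25.2788

Var(ȳ_str) = Σₕ Wₕ²(1 − fₕ)sₕ²/nₕ with Wₕ = Nₕ/N, N = 19322.
County 4: Wₕ = 0.14092744; term = 0.14092744²·(1 − 0.20528828)·219500/559 = 6.1975988.
County 3: Wₕ = 0.31383915; term = 0.31383915²·(1 − 0.09713061)·650100/589 = 98.153103.
County 1: Wₕ = 0.28801366; term = 0.28801366²·(1 − 0.04438455)·497500/247 = 159.66344.
County 5: Wₕ = 0.25721975; term = 0.25721975²·(1 − 0.08390342)·2580000/417 = 375.00196.
Sum = 639.0161.
SE = √(639.0161) = 25.2788.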